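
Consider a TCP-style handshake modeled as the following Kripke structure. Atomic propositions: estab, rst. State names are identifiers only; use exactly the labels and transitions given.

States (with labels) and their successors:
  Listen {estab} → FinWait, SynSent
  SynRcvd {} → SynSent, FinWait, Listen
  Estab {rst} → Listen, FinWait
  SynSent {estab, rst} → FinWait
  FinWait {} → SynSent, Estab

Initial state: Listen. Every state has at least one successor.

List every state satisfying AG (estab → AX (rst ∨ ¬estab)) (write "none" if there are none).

{Listen, SynRcvd, Estab, SynSent, FinWait}

States satisfying estab → AX (rst ∨ ¬estab): {Listen, SynRcvd, Estab, SynSent, FinWait}.
States satisfying AG (estab → AX (rst ∨ ¬estab)): {Listen, SynRcvd, Estab, SynSent, FinWait}.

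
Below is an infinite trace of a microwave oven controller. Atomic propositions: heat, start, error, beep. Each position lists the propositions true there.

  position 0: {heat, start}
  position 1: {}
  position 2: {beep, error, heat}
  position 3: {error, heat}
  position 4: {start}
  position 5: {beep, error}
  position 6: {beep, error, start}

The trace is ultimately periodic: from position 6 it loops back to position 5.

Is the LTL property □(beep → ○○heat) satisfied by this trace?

beep → ○○heat must hold at every position from 0 onward. It fails at position 2, so □(beep → ○○heat) is false.
Positions where beep holds: 2, 5, 6.
Check ○○heat at each: 2→fails, 5→fails, 6→fails.

Does not hold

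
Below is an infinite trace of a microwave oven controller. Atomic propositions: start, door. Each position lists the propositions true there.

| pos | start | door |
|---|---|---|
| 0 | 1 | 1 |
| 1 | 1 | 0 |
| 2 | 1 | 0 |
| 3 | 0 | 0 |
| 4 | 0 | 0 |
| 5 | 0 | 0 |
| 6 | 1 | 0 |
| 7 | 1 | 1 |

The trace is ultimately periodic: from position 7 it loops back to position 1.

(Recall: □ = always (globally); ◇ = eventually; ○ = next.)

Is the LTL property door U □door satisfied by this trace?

Walking from position 0: at position 1, □door has not yet held and door fails, so door U □door is false.

Violated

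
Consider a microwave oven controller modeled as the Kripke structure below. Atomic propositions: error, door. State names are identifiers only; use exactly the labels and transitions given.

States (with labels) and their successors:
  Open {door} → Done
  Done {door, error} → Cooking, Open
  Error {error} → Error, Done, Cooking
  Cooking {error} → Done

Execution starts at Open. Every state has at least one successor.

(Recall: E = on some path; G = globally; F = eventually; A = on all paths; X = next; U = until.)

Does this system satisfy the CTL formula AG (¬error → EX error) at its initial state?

States satisfying ¬error → EX error: {Open, Done, Error, Cooking}.
States satisfying AG (¬error → EX error): {Open, Done, Error, Cooking}.
Every state reachable from Open satisfies ¬error → EX error.
Open ∈ Sat(AG (¬error → EX error)).

Yes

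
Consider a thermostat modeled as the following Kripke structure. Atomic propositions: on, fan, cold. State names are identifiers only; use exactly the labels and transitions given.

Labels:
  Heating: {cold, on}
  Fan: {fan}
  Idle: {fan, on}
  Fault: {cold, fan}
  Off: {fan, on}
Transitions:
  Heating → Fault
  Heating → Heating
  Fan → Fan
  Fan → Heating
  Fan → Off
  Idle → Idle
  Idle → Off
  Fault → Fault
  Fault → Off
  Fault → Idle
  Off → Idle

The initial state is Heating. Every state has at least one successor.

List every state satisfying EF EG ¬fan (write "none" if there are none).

{Heating, Fan}

States satisfying EG ¬fan: {Heating}.
States satisfying EF EG ¬fan: {Heating, Fan}.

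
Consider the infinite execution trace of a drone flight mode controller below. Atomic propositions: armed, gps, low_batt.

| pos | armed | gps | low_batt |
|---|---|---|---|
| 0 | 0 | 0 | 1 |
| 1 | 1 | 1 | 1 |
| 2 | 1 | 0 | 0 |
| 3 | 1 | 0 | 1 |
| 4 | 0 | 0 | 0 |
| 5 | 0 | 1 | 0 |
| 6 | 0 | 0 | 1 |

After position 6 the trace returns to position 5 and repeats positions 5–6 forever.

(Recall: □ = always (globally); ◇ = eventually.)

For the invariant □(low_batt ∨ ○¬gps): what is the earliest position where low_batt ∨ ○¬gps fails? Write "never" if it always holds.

Check low_batt ∨ ○¬gps at each position in order: 0 ✓, 1 ✓, 2 ✓, 3 ✓.
At position 4 the labels are {} and the next position 5 has {gps}, so low_batt ∨ ○¬gps is false there. This is the first violation.

4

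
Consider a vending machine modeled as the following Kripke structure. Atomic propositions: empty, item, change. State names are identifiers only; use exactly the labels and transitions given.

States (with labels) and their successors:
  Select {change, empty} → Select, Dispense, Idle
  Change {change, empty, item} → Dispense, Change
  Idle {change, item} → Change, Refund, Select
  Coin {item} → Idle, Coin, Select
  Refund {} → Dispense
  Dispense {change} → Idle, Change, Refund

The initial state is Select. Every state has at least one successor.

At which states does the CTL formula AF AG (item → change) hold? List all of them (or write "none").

States satisfying AG (item → change): {Select, Change, Idle, Refund, Dispense}.
States satisfying AF AG (item → change): {Select, Change, Idle, Refund, Dispense}.

{Select, Change, Idle, Refund, Dispense}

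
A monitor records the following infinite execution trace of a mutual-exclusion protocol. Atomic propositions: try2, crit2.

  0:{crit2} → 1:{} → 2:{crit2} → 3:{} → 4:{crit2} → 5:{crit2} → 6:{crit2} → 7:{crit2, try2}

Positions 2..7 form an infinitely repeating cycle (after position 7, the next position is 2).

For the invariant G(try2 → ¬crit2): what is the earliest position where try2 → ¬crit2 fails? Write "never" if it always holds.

7

Check try2 → ¬crit2 at each position in order: 0 ✓, 1 ✓, 2 ✓, 3 ✓, 4 ✓, 5 ✓, 6 ✓.
At position 7 the labels are {crit2, try2}, so try2 → ¬crit2 is false there. This is the first violation.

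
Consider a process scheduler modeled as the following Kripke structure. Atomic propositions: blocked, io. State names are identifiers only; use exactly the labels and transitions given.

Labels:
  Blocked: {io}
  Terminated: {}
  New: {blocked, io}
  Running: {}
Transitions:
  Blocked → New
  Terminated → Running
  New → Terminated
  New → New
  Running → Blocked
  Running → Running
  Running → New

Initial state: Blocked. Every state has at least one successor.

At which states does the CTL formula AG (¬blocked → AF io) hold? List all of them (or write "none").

none

States satisfying ¬blocked → AF io: {Blocked, New}.
States satisfying AG (¬blocked → AF io): ∅.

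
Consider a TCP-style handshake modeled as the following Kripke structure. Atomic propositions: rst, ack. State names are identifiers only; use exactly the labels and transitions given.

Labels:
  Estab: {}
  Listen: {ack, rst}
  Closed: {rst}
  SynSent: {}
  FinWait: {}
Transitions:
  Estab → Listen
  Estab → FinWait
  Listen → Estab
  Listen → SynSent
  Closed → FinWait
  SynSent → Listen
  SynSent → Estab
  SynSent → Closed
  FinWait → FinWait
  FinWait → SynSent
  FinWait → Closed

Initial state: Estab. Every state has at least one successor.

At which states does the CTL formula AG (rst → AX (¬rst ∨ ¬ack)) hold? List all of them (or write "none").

{Estab, Listen, Closed, SynSent, FinWait}

States satisfying rst → AX (¬rst ∨ ¬ack): {Estab, Listen, Closed, SynSent, FinWait}.
States satisfying AG (rst → AX (¬rst ∨ ¬ack)): {Estab, Listen, Closed, SynSent, FinWait}.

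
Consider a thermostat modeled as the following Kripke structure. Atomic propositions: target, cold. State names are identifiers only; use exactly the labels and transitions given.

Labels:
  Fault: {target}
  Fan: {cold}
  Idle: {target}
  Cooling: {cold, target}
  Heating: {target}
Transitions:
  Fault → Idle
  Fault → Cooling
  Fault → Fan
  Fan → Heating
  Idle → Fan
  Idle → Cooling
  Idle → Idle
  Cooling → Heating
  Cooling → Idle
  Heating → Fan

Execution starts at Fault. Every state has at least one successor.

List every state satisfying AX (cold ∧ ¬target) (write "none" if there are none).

{Heating}

States satisfying cold ∧ ¬target: {Fan}.
States satisfying AX (cold ∧ ¬target): {Heating}.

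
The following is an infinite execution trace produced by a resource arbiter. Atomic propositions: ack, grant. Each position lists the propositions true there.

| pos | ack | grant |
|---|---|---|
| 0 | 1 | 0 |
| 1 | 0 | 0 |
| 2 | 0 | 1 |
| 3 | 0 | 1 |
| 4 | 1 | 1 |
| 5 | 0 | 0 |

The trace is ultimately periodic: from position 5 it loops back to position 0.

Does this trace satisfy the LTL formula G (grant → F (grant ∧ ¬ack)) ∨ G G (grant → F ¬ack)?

Satisfied

grant → F (grant ∧ ¬ack) holds at every position 0..5, and those are all positions ever visited, so G (grant → F (grant ∧ ¬ack)) holds.
Positions where grant holds: 2, 3, 4.
Check F (grant ∧ ¬ack) at each: 2→ok, 3→ok, 4→ok.
G (grant → F ¬ack) holds at every position 0..5, and those are all positions ever visited, so G G (grant → F ¬ack) holds.
At position 0: G (grant → F (grant ∧ ¬ack)) is true; G G (grant → F ¬ack) is true; so G (grant → F (grant ∧ ¬ack)) ∨ G G (grant → F ¬ack) is true.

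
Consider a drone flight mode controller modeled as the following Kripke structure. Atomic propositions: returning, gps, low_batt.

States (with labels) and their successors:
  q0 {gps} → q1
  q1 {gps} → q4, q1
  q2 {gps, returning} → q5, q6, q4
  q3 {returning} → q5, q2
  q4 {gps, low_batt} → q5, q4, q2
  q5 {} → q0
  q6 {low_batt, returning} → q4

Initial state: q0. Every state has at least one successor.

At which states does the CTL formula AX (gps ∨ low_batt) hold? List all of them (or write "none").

{q0, q1, q5, q6}

States satisfying gps ∨ low_batt: {q0, q1, q2, q4, q6}.
States satisfying AX (gps ∨ low_batt): {q0, q1, q5, q6}.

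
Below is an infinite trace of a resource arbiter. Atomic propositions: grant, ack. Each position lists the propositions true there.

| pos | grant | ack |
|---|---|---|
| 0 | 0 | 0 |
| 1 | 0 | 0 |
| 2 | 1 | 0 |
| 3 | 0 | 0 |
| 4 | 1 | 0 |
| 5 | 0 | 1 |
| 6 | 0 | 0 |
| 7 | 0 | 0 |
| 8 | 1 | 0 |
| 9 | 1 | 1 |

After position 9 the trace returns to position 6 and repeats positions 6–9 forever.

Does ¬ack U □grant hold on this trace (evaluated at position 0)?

Walking from position 0: at position 5, □grant has not yet held and ¬ack fails, so ¬ack U □grant is false.

Violated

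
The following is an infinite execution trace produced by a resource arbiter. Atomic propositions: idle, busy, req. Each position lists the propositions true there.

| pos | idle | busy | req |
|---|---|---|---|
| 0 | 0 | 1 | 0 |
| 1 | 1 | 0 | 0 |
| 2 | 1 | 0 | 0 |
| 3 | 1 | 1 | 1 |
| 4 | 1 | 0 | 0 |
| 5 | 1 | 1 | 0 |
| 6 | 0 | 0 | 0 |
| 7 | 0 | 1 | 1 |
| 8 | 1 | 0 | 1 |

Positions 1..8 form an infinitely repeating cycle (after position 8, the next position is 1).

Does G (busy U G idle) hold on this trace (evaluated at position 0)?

busy U G idle must hold at every position from 0 onward. It fails at position 0, so G (busy U G idle) is false.

Violated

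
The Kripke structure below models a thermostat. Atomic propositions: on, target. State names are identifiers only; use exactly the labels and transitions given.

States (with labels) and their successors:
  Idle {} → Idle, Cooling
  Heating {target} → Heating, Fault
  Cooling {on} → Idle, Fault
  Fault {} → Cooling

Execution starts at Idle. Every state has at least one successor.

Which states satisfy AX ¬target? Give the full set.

{Idle, Cooling, Fault}

States satisfying ¬target: {Idle, Cooling, Fault}.
States satisfying AX ¬target: {Idle, Cooling, Fault}.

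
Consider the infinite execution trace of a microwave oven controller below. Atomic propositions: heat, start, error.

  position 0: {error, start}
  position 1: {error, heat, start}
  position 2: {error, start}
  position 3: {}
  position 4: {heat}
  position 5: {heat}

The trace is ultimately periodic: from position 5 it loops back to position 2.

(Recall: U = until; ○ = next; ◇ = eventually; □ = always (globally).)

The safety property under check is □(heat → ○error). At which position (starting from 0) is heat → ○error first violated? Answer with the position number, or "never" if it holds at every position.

4

Check heat → ○error at each position in order: 0 ✓, 1 ✓, 2 ✓, 3 ✓.
At position 4 the labels are {heat} and the next position 5 has {heat}, so heat → ○error is false there. This is the first violation.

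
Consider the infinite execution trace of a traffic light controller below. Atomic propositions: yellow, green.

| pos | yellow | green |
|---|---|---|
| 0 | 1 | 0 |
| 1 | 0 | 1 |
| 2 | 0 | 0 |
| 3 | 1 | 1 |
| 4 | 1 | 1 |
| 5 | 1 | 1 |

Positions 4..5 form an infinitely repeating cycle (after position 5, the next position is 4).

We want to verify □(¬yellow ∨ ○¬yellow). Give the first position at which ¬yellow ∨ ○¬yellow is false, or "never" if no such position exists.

Check ¬yellow ∨ ○¬yellow at each position in order: 0 ✓, 1 ✓, 2 ✓.
At position 3 the labels are {green, yellow} and the next position 4 has {green, yellow}, so ¬yellow ∨ ○¬yellow is false there. This is the first violation.

3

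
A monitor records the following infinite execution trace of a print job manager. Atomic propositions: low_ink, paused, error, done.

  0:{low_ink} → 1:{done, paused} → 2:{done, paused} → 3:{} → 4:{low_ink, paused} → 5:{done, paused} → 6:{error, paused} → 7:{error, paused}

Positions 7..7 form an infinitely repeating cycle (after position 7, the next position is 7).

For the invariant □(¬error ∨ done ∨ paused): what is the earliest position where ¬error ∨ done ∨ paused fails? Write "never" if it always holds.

never

¬error ∨ done ∨ paused holds at every position 0..7, and those are all the positions the trace ever visits, so the invariant □(¬error ∨ done ∨ paused) is never violated.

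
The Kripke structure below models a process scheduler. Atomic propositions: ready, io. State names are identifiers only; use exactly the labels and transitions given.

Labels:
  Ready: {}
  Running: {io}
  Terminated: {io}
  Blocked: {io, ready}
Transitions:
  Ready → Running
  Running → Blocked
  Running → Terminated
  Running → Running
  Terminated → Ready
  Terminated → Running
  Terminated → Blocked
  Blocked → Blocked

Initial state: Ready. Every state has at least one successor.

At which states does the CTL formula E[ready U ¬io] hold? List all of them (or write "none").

{Ready}

States satisfying ready: {Blocked}.
States satisfying ¬io: {Ready}.
States satisfying E[ready U ¬io]: {Ready}.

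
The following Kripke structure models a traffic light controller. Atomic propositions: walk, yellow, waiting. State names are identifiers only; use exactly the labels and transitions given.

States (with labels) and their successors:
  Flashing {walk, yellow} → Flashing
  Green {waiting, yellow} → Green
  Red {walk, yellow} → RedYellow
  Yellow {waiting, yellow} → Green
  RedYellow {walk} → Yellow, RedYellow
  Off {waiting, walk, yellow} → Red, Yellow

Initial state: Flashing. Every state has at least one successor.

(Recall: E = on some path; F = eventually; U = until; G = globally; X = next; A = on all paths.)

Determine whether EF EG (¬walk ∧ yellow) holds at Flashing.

States satisfying EG (¬walk ∧ yellow): {Green, Yellow}.
States satisfying EF EG (¬walk ∧ yellow): {Green, Red, Yellow, RedYellow, Off}.
No suitable path/successor from Flashing witnesses the formula.
Flashing ∉ Sat(EF EG (¬walk ∧ yellow)).

No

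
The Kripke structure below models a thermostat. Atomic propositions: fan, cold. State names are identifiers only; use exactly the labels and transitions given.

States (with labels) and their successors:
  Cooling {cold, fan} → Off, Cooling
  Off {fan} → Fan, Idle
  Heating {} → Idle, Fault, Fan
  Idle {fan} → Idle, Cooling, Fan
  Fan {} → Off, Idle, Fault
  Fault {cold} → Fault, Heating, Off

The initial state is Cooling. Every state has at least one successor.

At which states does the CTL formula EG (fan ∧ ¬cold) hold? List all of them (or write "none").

{Off, Idle}

States satisfying fan ∧ ¬cold: {Off, Idle}.
States satisfying EG (fan ∧ ¬cold): {Off, Idle}.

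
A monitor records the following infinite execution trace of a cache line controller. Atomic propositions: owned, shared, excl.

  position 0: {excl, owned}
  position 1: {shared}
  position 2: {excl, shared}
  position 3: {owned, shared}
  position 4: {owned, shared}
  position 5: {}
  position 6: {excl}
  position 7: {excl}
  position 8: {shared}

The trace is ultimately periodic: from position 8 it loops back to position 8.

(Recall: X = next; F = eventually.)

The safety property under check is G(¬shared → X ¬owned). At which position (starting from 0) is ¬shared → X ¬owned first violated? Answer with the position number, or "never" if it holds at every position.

never

¬shared → X ¬owned holds at every position 0..8, and those are all the positions the trace ever visits, so the invariant G(¬shared → X ¬owned) is never violated.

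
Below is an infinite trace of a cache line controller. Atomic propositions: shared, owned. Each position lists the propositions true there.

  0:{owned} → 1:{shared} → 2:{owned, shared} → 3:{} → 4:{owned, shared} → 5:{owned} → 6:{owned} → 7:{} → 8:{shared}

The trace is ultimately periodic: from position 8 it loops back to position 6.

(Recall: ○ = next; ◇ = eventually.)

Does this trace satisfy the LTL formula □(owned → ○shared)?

owned → ○shared must hold at every position from 0 onward. It fails at position 2, so □(owned → ○shared) is false.
Positions where owned holds: 0, 2, 4, 5, 6.
Check ○shared at each: 0→ok, 2→fails, 4→fails, 5→fails, 6→fails.

No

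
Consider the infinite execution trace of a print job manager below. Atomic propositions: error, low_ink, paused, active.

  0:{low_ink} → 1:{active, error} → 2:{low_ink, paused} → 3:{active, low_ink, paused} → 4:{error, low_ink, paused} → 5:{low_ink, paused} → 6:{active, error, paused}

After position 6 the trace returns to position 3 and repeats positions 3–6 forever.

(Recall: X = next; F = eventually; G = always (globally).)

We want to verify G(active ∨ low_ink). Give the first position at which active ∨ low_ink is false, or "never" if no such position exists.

never

active ∨ low_ink holds at every position 0..6, and those are all the positions the trace ever visits, so the invariant G(active ∨ low_ink) is never violated.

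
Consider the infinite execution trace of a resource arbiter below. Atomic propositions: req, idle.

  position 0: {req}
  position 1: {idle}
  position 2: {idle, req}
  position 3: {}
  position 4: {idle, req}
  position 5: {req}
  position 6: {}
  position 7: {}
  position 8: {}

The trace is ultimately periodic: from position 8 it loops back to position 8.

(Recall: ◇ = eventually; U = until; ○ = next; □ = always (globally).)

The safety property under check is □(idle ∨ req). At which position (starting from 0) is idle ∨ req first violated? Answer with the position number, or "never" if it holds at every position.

3

Check idle ∨ req at each position in order: 0 ✓, 1 ✓, 2 ✓.
At position 3 the labels are {}, so idle ∨ req is false there. This is the first violation.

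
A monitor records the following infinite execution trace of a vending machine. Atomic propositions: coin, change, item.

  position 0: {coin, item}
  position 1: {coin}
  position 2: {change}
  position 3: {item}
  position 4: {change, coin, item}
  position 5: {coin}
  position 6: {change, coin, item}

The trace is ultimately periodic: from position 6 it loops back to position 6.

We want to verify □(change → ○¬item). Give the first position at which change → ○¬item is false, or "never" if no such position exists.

2

Check change → ○¬item at each position in order: 0 ✓, 1 ✓.
At position 2 the labels are {change} and the next position 3 has {item}, so change → ○¬item is false there. This is the first violation.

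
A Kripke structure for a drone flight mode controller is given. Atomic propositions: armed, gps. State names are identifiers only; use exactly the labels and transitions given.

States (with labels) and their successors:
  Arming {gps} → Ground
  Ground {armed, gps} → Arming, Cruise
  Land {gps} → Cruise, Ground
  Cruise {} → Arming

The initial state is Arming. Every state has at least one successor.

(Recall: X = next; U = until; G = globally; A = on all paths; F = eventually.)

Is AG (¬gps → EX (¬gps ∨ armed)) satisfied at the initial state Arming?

Violated

States satisfying ¬gps → EX (¬gps ∨ armed): {Arming, Ground, Land}.
States satisfying AG (¬gps → EX (¬gps ∨ armed)): ∅.
Cruise is reachable from Arming and violates ¬gps → EX (¬gps ∨ armed), so AG fails at Arming.
Arming ∉ Sat(AG (¬gps → EX (¬gps ∨ armed))).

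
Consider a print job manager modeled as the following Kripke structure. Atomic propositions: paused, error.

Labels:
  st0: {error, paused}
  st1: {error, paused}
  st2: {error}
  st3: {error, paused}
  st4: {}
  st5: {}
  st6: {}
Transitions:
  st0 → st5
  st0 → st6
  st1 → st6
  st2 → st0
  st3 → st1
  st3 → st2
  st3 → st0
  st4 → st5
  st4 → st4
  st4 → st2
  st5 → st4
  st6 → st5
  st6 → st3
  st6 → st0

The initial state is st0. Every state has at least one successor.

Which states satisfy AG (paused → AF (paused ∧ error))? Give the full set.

States satisfying paused → AF (paused ∧ error): {st0, st1, st2, st3, st4, st5, st6}.
States satisfying AG (paused → AF (paused ∧ error)): {st0, st1, st2, st3, st4, st5, st6}.

{st0, st1, st2, st3, st4, st5, st6}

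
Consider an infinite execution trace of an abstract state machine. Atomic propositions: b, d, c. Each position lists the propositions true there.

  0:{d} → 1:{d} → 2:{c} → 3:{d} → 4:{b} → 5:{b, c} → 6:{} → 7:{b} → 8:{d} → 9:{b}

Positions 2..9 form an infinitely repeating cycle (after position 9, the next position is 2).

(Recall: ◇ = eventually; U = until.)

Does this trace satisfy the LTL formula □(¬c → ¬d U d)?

¬c → ¬d U d holds at every position 0..9, and those are all positions ever visited, so □(¬c → ¬d U d) holds.
Positions where ¬c holds: 0, 1, 3, 4, 6, 7, 8, 9.
Check ¬d U d at each: 0→ok, 1→ok, 3→ok, 4→ok, 6→ok, 7→ok, 8→ok, 9→ok.

Yes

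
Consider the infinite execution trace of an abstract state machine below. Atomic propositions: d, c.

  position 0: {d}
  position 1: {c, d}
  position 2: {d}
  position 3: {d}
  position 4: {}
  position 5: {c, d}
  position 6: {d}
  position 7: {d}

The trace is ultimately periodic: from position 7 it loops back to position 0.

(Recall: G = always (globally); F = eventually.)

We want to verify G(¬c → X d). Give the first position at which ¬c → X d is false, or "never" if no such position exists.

Check ¬c → X d at each position in order: 0 ✓, 1 ✓, 2 ✓.
At position 3 the labels are {d} and the next position 4 has {}, so ¬c → X d is false there. This is the first violation.

3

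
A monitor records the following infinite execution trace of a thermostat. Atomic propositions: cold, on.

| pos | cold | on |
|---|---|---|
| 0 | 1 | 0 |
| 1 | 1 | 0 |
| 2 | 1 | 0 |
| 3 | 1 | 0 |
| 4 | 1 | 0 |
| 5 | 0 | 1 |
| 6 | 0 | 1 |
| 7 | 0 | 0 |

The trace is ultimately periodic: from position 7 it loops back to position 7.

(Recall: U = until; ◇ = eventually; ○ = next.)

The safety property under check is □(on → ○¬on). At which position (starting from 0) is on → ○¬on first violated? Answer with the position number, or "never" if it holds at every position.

Check on → ○¬on at each position in order: 0 ✓, 1 ✓, 2 ✓, 3 ✓, 4 ✓.
At position 5 the labels are {on} and the next position 6 has {on}, so on → ○¬on is false there. This is the first violation.

5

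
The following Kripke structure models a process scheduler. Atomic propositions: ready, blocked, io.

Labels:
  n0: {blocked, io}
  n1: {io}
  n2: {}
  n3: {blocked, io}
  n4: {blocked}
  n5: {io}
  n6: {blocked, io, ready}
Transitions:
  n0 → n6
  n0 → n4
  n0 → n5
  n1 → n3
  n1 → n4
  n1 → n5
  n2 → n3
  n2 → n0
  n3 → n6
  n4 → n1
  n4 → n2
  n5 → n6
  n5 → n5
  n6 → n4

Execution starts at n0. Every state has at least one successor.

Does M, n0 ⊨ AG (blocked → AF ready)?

Violated

States satisfying blocked → AF ready: {n1, n2, n3, n5, n6}.
States satisfying AG (blocked → AF ready): ∅.
n0 is reachable from n0 and violates blocked → AF ready, so AG fails at n0.
n0 ∉ Sat(AG (blocked → AF ready)).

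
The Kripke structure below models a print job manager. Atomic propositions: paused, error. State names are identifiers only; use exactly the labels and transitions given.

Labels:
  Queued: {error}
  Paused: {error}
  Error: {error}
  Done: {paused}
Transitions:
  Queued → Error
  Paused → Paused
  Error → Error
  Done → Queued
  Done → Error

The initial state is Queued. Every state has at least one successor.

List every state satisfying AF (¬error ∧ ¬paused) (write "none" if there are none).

none

States satisfying ¬error ∧ ¬paused: ∅.
States satisfying AF (¬error ∧ ¬paused): ∅.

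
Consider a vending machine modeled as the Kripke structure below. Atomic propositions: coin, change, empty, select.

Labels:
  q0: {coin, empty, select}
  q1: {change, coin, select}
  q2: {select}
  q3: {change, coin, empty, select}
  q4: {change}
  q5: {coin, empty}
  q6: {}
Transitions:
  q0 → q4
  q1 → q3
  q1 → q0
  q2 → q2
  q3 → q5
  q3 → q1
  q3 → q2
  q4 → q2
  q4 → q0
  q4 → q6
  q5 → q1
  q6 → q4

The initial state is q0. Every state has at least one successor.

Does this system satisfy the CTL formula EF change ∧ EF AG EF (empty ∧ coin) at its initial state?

States satisfying change: {q1, q3, q4}.
States satisfying EF change: {q0, q1, q3, q4, q5, q6}.
States satisfying AG EF (empty ∧ coin): ∅.
States satisfying EF AG EF (empty ∧ coin): ∅.
States satisfying EF change ∧ EF AG EF (empty ∧ coin): ∅.
q0 ∉ Sat(EF change ∧ EF AG EF (empty ∧ coin)).

Violated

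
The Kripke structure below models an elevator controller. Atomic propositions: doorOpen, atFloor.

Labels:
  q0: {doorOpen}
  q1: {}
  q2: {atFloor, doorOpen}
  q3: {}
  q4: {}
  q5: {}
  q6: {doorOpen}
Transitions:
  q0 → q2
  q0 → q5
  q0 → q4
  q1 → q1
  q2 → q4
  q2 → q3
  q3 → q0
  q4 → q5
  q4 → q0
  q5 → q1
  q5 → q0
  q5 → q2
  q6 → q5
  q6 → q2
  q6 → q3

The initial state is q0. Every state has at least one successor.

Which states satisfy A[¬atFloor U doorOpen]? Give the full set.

States satisfying ¬atFloor: {q0, q1, q3, q4, q5, q6}.
States satisfying doorOpen: {q0, q2, q6}.
States satisfying A[¬atFloor U doorOpen]: {q0, q2, q3, q6}.

{q0, q2, q3, q6}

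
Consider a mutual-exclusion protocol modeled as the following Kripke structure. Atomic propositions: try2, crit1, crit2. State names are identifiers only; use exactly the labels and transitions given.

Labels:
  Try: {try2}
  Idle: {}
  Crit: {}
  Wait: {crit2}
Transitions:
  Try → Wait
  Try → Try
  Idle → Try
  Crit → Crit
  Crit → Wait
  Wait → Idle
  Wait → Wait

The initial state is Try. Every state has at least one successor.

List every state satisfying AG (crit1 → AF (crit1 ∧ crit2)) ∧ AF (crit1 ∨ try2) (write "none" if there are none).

States satisfying crit1 → AF (crit1 ∧ crit2): {Try, Idle, Crit, Wait}.
States satisfying AG (crit1 → AF (crit1 ∧ crit2)): {Try, Idle, Crit, Wait}.
States satisfying crit1 ∨ try2: {Try}.
States satisfying AF (crit1 ∨ try2): {Try, Idle}.
States satisfying AG (crit1 → AF (crit1 ∧ crit2)) ∧ AF (crit1 ∨ try2): {Try, Idle}.

{Try, Idle}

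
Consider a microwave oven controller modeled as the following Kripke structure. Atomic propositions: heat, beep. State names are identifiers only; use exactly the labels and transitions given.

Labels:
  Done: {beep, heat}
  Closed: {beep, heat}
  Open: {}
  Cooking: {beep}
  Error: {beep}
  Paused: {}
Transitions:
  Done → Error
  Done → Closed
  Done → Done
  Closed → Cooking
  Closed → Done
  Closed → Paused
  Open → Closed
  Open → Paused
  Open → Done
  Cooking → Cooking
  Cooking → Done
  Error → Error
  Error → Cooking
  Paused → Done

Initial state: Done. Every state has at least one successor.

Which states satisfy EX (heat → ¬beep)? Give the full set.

States satisfying heat → ¬beep: {Open, Cooking, Error, Paused}.
States satisfying EX (heat → ¬beep): {Done, Closed, Open, Cooking, Error}.

{Done, Closed, Open, Cooking, Error}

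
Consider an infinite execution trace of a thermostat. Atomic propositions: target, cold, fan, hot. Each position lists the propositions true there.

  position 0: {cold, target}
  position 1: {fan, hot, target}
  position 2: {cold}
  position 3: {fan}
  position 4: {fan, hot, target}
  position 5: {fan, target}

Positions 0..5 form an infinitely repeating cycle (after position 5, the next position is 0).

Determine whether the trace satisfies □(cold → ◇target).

Yes

cold → ◇target holds at every position 0..5, and those are all positions ever visited, so □(cold → ◇target) holds.
Positions where cold holds: 0, 2.
Check ◇target at each: 0→ok, 2→ok.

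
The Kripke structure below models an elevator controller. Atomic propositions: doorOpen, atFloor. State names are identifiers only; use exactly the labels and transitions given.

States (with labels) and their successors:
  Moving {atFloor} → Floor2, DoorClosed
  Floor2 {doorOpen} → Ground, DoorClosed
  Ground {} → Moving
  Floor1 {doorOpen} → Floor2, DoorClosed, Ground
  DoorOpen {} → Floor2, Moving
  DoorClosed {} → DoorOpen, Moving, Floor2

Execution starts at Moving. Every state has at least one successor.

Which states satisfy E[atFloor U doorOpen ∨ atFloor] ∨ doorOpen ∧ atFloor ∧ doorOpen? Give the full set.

States satisfying atFloor: {Moving}.
States satisfying doorOpen ∨ atFloor: {Moving, Floor2, Floor1}.
States satisfying E[atFloor U doorOpen ∨ atFloor]: {Moving, Floor2, Floor1}.
States satisfying atFloor ∧ doorOpen: ∅.
States satisfying doorOpen ∧ atFloor ∧ doorOpen: ∅.
States satisfying E[atFloor U doorOpen ∨ atFloor] ∨ doorOpen ∧ atFloor ∧ doorOpen: {Moving, Floor2, Floor1}.

{Moving, Floor2, Floor1}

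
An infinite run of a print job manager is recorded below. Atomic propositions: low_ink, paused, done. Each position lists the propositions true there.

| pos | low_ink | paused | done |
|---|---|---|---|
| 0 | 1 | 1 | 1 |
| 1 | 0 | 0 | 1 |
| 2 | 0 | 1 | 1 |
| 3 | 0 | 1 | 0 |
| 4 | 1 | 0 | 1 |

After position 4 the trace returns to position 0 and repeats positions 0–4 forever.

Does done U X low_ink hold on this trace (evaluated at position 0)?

Walking from position 0: X low_ink first holds at position 3, and done holds at every earlier position along the way, so done U X low_ink holds.

Satisfied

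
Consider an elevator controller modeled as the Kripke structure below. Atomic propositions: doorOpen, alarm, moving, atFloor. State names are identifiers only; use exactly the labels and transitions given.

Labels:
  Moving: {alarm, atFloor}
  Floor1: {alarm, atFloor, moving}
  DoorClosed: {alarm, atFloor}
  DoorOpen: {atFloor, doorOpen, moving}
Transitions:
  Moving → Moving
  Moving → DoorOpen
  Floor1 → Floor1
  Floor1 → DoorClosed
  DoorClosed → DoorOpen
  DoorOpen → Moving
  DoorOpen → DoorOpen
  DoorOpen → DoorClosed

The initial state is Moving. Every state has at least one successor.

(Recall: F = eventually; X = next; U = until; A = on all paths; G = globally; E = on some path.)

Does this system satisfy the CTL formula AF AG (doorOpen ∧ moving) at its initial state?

States satisfying AG (doorOpen ∧ moving): ∅.
States satisfying AF AG (doorOpen ∧ moving): ∅.
There is a path from Moving along which AG (doorOpen ∧ moving) never holds.
Moving ∉ Sat(AF AG (doorOpen ∧ moving)).

Violated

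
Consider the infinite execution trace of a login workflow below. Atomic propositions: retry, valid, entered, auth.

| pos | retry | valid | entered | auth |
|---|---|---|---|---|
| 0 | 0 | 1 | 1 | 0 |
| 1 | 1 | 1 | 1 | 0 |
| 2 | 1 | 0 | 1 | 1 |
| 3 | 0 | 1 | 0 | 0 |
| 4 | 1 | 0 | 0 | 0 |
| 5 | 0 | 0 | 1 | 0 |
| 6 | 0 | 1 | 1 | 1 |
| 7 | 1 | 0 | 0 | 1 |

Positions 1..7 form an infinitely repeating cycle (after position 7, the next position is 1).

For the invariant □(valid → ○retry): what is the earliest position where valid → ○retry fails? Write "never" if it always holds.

valid → ○retry holds at every position 0..7, and those are all the positions the trace ever visits, so the invariant □(valid → ○retry) is never violated.

never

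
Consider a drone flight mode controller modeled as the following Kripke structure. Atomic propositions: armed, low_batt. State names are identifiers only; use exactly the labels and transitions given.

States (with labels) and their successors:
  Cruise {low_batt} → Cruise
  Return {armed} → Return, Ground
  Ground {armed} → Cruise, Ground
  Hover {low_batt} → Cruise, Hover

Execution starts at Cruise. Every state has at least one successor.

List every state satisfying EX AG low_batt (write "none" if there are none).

{Cruise, Ground, Hover}

States satisfying AG low_batt: {Cruise, Hover}.
States satisfying EX AG low_batt: {Cruise, Ground, Hover}.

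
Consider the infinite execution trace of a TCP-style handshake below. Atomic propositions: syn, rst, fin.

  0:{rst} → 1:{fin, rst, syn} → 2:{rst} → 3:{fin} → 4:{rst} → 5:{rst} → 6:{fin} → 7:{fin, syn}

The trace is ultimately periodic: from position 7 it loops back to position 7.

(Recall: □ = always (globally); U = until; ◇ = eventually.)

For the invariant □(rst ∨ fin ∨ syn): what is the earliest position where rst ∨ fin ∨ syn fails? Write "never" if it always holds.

rst ∨ fin ∨ syn holds at every position 0..7, and those are all the positions the trace ever visits, so the invariant □(rst ∨ fin ∨ syn) is never violated.

never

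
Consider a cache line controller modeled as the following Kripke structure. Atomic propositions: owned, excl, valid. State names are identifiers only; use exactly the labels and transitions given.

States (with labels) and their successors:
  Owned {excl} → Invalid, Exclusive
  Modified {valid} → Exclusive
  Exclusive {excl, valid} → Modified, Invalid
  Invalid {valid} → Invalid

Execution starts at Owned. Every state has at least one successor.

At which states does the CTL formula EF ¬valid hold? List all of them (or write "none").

States satisfying ¬valid: {Owned}.
States satisfying EF ¬valid: {Owned}.

{Owned}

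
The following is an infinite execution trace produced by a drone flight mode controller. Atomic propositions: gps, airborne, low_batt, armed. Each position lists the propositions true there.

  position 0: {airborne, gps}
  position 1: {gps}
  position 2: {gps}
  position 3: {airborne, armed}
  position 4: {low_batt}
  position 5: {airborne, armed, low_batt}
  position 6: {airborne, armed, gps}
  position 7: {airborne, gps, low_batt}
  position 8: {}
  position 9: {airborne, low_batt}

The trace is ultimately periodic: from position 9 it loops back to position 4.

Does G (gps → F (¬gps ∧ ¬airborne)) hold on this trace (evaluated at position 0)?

gps → F (¬gps ∧ ¬airborne) holds at every position 0..9, and those are all positions ever visited, so G (gps → F (¬gps ∧ ¬airborne)) holds.
Positions where gps holds: 0, 1, 2, 6, 7.
Check F (¬gps ∧ ¬airborne) at each: 0→ok, 1→ok, 2→ok, 6→ok, 7→ok.

Satisfied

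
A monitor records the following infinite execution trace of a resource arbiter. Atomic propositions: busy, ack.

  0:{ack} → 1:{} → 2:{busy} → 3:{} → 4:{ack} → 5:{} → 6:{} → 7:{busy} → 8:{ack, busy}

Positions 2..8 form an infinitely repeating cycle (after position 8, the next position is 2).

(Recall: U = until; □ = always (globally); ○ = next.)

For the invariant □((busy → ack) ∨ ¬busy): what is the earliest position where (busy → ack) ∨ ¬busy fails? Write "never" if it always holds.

2

Check (busy → ack) ∨ ¬busy at each position in order: 0 ✓, 1 ✓.
At position 2 the labels are {busy}, so (busy → ack) ∨ ¬busy is false there. This is the first violation.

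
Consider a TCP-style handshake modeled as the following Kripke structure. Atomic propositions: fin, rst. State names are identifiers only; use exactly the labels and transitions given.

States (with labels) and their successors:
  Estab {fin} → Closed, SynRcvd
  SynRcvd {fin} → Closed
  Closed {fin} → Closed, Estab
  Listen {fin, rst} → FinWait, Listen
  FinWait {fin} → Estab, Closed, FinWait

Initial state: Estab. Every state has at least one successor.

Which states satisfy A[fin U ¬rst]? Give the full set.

{Estab, SynRcvd, Closed, FinWait}

States satisfying fin: {Estab, SynRcvd, Closed, Listen, FinWait}.
States satisfying ¬rst: {Estab, SynRcvd, Closed, FinWait}.
States satisfying A[fin U ¬rst]: {Estab, SynRcvd, Closed, FinWait}.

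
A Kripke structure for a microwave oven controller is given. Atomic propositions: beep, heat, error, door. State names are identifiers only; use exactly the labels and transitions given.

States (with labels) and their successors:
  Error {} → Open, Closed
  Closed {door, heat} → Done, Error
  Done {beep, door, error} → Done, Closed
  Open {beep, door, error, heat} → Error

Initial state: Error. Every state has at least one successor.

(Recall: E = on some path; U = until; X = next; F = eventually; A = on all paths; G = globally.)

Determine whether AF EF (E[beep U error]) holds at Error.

Holds

States satisfying EF (E[beep U error]): {Error, Closed, Done, Open}.
States satisfying AF EF (E[beep U error]): {Error, Closed, Done, Open}.
Error ∈ Sat(AF EF (E[beep U error])).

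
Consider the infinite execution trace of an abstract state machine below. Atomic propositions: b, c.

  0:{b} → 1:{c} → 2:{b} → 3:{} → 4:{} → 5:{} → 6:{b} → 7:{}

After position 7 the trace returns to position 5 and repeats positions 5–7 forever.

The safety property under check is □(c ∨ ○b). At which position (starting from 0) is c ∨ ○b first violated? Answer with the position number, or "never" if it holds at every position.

0

At position 0 the labels are {b} and the next position 1 has {c}, so c ∨ ○b is false there. This is the first violation.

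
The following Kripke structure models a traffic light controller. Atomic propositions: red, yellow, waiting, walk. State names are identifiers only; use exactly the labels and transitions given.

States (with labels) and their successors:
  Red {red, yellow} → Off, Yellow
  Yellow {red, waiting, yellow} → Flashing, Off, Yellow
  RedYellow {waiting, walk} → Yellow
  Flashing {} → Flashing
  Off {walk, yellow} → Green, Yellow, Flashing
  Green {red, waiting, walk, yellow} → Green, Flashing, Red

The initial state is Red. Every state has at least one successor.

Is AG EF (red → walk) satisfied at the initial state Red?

Satisfied

States satisfying EF (red → walk): {Red, Yellow, RedYellow, Flashing, Off, Green}.
States satisfying AG EF (red → walk): {Red, Yellow, RedYellow, Flashing, Off, Green}.
Every state reachable from Red satisfies EF (red → walk).
Red ∈ Sat(AG EF (red → walk)).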